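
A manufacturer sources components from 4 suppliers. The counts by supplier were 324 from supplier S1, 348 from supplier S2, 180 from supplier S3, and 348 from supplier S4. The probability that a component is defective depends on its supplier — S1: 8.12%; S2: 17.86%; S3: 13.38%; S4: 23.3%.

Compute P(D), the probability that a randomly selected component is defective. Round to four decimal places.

P(D) ≈ 0.1614

Total: 324 + 348 + 180 + 348 = 1200.
P(S1) = 324/1200 = 0.27. P(S2) = 348/1200 = 0.29. P(S3) = 180/1200 = 0.15. P(S4) = 348/1200 = 0.29.
P(D) = P(D|S1)·P(S1) + P(D|S2)·P(S2) + P(D|S3)·P(S3) + P(D|S4)·P(S4)
      = 0.0812·0.27 + 0.1786·0.29 + 0.1338·0.15 + 0.233·0.29
      = 0.021924 + 0.051794 + 0.02007 + 0.06757 = 0.161358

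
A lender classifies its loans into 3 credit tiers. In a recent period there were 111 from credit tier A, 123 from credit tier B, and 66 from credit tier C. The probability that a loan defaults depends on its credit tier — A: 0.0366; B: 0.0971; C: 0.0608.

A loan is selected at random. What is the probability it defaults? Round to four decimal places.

Total: 111 + 123 + 66 = 300.
P(A) = 111/300 = 0.37. P(B) = 123/300 = 0.41. P(C) = 66/300 = 0.22.
P(D) = P(D|A)·P(A) + P(D|B)·P(B) + P(D|C)·P(C)
      = 0.0366·0.37 + 0.0971·0.41 + 0.0608·0.22
      = 0.013542 + 0.039811 + 0.013376 = 0.066729

0.0667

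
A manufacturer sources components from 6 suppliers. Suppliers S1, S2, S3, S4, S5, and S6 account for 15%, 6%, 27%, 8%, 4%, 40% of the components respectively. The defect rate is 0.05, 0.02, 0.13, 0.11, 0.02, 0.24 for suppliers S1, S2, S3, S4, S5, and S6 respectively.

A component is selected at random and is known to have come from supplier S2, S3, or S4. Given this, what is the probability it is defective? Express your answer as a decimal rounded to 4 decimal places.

P(D|S) ≈ 0.1100

Let S = {S2, S3, S4}.
P(S) = 0.06 + 0.27 + 0.08 = 0.41.
P(D ∩ S) = 0.02·0.06 + 0.13·0.27 + 0.11·0.08 = 0.0012 + 0.0351 + 0.0088 = 0.0451.
P(D | S) = 0.0451 / 0.41 = 0.110000…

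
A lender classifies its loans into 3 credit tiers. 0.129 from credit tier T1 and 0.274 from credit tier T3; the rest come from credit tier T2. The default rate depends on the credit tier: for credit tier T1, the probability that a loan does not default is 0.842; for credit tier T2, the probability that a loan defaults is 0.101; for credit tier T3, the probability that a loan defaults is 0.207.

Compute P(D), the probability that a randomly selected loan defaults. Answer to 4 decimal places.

P(D) ≈ 0.1374

P(T2) = 1 − (0.129 + 0.274) = 0.597.
P(D|T1) = 1 − 0.842 = 0.158.
P(D) = P(D|T1)·P(T1) + P(D|T2)·P(T2) + P(D|T3)·P(T3)
      = 0.158·0.129 + 0.101·0.597 + 0.207·0.274
      = 0.020382 + 0.060297 + 0.056718 = 0.137397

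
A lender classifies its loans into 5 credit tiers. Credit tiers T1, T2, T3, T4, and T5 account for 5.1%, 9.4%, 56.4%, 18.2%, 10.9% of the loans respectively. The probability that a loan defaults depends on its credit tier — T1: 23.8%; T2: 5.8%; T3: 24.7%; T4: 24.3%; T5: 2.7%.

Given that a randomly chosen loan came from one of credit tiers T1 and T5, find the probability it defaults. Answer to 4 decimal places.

0.0943

Let S = {T1, T5}.
P(S) = 0.051 + 0.109 = 0.16.
P(D ∩ S) = 0.238·0.051 + 0.027·0.109 = 0.012138 + 0.002943 = 0.015081.
P(D | S) = 0.015081 / 0.16 = 0.094256…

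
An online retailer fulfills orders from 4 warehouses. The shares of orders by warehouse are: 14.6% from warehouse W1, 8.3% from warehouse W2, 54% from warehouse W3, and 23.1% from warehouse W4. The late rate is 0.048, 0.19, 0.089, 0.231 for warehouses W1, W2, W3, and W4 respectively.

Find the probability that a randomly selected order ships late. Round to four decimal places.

P(L) = P(L|W1)·P(W1) + P(L|W2)·P(W2) + P(L|W3)·P(W3) + P(L|W4)·P(W4)
      = 0.048·0.146 + 0.19·0.083 + 0.089·0.54 + 0.231·0.231
      = 0.007008 + 0.01577 + 0.04806 + 0.053361 = 0.124199

P(L) ≈ 0.1242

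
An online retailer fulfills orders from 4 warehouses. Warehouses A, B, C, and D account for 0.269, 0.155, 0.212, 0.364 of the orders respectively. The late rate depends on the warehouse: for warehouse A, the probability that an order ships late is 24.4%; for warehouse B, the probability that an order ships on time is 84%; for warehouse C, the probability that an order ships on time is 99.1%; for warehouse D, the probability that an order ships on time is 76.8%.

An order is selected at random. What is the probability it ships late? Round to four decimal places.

P(L|B) = 1 − 0.84 = 0.16.
P(L|C) = 1 − 0.991 = 0.009.
P(L|D) = 1 − 0.768 = 0.232.
Using total probability over the partition,
P(L) = P(L|A)·P(A) + P(L|B)·P(B) + P(L|C)·P(C) + P(L|D)·P(D)
      = 0.244·0.269 + 0.16·0.155 + 0.009·0.212 + 0.232·0.364
      = 0.065636 + 0.0248 + 0.001908 + 0.084448 = 0.176792

P(L) ≈ 0.1768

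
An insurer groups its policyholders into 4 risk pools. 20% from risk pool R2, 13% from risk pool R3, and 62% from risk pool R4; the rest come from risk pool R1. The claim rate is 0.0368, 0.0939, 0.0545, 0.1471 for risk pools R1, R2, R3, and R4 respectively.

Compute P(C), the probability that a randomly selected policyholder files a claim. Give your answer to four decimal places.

0.1189

P(R1) = 1 − (0.2 + 0.13 + 0.62) = 0.05.
P(C) = P(C|R1)·P(R1) + P(C|R2)·P(R2) + P(C|R3)·P(R3) + P(C|R4)·P(R4)
      = 0.0368·0.05 + 0.0939·0.2 + 0.0545·0.13 + 0.1471·0.62
      = 0.00184 + 0.01878 + 0.007085 + 0.091202 = 0.118907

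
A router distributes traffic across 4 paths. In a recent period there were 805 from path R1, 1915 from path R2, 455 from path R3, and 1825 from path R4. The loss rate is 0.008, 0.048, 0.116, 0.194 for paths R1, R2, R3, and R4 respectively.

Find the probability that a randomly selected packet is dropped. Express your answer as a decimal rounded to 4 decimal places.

Total: 805 + 1915 + 455 + 1825 = 5000.
P(R1) = 805/5000 = 0.161. P(R2) = 1915/5000 = 0.383. P(R3) = 455/5000 = 0.091. P(R4) = 1825/5000 = 0.365.
P(L) = P(L|R1)·P(R1) + P(L|R2)·P(R2) + P(L|R3)·P(R3) + P(L|R4)·P(R4)
      = 0.008·0.161 + 0.048·0.383 + 0.116·0.091 + 0.194·0.365
      = 0.001288 + 0.018384 + 0.010556 + 0.07081 = 0.101038

P(L) ≈ 0.1010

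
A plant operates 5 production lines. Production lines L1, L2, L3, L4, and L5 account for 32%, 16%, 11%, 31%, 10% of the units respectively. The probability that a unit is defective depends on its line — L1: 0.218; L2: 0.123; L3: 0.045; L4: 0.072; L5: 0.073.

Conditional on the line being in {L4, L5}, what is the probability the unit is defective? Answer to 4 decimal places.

P(D|S) ≈ 0.0722

Let S = {L4, L5}.
P(S) = 0.31 + 0.1 = 0.41.
P(D ∩ S) = 0.072·0.31 + 0.073·0.1 = 0.02232 + 0.0073 = 0.02962.
P(D | S) = 0.02962 / 0.41 = 0.072244…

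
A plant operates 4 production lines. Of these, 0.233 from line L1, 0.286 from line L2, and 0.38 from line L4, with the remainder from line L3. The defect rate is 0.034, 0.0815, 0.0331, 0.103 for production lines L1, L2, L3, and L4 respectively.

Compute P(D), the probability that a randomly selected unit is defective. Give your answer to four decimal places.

P(D) ≈ 0.0737

P(L3) = 1 − (0.233 + 0.286 + 0.38) = 0.101.
P(D) = P(D|L1)·P(L1) + P(D|L2)·P(L2) + P(D|L3)·P(L3) + P(D|L4)·P(L4)
      = 0.034·0.233 + 0.0815·0.286 + 0.0331·0.101 + 0.103·0.38
      = 0.007922 + 0.023309 + 0.0033431 + 0.03914 = 0.0737141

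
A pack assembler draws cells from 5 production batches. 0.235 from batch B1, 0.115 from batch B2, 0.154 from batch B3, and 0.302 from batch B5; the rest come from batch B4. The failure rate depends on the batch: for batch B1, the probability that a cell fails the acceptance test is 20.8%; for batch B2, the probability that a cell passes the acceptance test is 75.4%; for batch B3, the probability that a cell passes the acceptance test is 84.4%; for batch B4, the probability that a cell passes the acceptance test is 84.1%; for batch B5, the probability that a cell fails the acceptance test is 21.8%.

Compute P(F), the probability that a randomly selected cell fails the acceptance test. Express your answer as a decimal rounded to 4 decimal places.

P(B4) = 1 − (0.235 + 0.115 + 0.154 + 0.302) = 0.194.
P(F|B2) = 1 − 0.754 = 0.246.
P(F|B3) = 1 − 0.844 = 0.156.
P(F|B4) = 1 − 0.841 = 0.159.
P(F) = P(F|B1)·P(B1) + P(F|B2)·P(B2) + P(F|B3)·P(B3) + P(F|B4)·P(B4) + P(F|B5)·P(B5)
      = 0.208·0.235 + 0.246·0.115 + 0.156·0.154 + 0.159·0.194 + 0.218·0.302
      = 0.04888 + 0.02829 + 0.024024 + 0.030846 + 0.065836 = 0.197876

0.1979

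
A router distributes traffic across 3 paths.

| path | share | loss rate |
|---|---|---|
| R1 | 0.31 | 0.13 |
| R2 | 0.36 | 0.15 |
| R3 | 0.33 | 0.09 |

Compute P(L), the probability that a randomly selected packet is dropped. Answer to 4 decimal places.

P(L) = P(L|R1)·P(R1) + P(L|R2)·P(R2) + P(L|R3)·P(R3)
      = 0.13·0.31 + 0.15·0.36 + 0.09·0.33
      = 0.0403 + 0.054 + 0.0297 = 0.124

0.1240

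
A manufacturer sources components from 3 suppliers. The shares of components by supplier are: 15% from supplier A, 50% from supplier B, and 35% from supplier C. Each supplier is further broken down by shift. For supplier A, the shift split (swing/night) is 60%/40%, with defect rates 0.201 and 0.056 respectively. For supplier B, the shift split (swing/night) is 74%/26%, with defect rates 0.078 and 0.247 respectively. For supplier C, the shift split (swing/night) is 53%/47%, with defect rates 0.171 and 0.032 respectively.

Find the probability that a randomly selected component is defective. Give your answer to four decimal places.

P(D|A) = 0.6·0.201 + 0.4·0.056 = 0.1206 + 0.0224 = 0.143
P(D|B) = 0.74·0.078 + 0.26·0.247 = 0.05772 + 0.06422 = 0.12194
P(D|C) = 0.53·0.171 + 0.47·0.032 = 0.09063 + 0.01504 = 0.10567
Then overall,
P(D) = 0.15·0.143 + 0.5·0.12194 + 0.35·0.10567
      = 0.02145 + 0.06097 + 0.0369845 = 0.1194045

P(D) ≈ 0.1194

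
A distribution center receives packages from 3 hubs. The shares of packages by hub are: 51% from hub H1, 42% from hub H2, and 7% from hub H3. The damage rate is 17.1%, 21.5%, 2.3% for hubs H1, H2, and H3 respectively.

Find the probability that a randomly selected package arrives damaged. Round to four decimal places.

P(D) ≈ 0.1791

P(D) = P(D|H1)·P(H1) + P(D|H2)·P(H2) + P(D|H3)·P(H3)
      = 0.171·0.51 + 0.215·0.42 + 0.023·0.07
      = 0.08721 + 0.0903 + 0.00161 = 0.17912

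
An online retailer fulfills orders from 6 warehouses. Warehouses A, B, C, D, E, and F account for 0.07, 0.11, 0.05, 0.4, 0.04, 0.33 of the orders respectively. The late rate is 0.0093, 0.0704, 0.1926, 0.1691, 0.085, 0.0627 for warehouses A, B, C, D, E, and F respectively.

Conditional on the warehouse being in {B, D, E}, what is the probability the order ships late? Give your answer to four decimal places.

0.1432

Let S = {B, D, E}.
P(S) = 0.11 + 0.4 + 0.04 = 0.55.
P(L ∩ S) = 0.0704·0.11 + 0.1691·0.4 + 0.085·0.04 = 0.007744 + 0.06764 + 0.0034 = 0.078784.
P(L | S) = 0.078784 / 0.55 = 0.143244…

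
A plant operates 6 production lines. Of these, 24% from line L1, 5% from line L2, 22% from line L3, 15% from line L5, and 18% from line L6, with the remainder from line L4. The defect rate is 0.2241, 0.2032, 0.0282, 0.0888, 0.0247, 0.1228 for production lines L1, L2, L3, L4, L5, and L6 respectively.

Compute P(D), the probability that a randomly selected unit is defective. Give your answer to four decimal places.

0.1102

P(L4) = 1 − (0.24 + 0.05 + 0.22 + 0.15 + 0.18) = 0.16.
By the law of total probability,
P(D) = P(D|L1)·P(L1) + P(D|L2)·P(L2) + P(D|L3)·P(L3) + P(D|L4)·P(L4) + P(D|L5)·P(L5) + P(D|L6)·P(L6)
      = 0.2241·0.24 + 0.2032·0.05 + 0.0282·0.22 + 0.0888·0.16 + 0.0247·0.15 + 0.1228·0.18
      = 0.053784 + 0.01016 + 0.006204 + 0.014208 + 0.003705 + 0.022104 = 0.110165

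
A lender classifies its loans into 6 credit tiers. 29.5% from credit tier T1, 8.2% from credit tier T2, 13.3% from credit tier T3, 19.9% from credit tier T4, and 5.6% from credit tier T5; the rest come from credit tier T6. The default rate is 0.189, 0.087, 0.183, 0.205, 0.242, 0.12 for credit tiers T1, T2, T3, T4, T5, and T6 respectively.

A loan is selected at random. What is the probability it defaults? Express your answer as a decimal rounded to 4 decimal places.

P(D) ≈ 0.1698

P(T6) = 1 − (0.295 + 0.082 + 0.133 + 0.199 + 0.056) = 0.235.
P(D) = P(D|T1)·P(T1) + P(D|T2)·P(T2) + P(D|T3)·P(T3) + P(D|T4)·P(T4) + P(D|T5)·P(T5) + P(D|T6)·P(T6)
      = 0.189·0.295 + 0.087·0.082 + 0.183·0.133 + 0.205·0.199 + 0.242·0.056 + 0.12·0.235
      = 0.055755 + 0.007134 + 0.024339 + 0.040795 + 0.013552 + 0.0282 = 0.169775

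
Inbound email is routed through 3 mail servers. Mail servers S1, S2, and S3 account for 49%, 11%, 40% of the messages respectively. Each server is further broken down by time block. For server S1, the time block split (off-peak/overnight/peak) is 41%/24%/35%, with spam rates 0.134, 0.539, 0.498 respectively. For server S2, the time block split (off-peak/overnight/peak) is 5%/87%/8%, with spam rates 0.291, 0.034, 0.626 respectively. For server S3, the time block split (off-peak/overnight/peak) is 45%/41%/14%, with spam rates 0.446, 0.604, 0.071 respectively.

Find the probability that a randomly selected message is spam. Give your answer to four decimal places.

P(S|S1) = 0.41·0.134 + 0.24·0.539 + 0.35·0.498 = 0.05494 + 0.12936 + 0.1743 = 0.3586
P(S|S2) = 0.05·0.291 + 0.87·0.034 + 0.08·0.626 = 0.01455 + 0.02958 + 0.05008 = 0.09421
P(S|S3) = 0.45·0.446 + 0.41·0.604 + 0.14·0.071 = 0.2007 + 0.24764 + 0.00994 = 0.45828
Then overall,
P(S) = 0.49·0.3586 + 0.11·0.09421 + 0.4·0.45828
      = 0.175714 + 0.0103631 + 0.183312 = 0.3693891

P(S) ≈ 0.3694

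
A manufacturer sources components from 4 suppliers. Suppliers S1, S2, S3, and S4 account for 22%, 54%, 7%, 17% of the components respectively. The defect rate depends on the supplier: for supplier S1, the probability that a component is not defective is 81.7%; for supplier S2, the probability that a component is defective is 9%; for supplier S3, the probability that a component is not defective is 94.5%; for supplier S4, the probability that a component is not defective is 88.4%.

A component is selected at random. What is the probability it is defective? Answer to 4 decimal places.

P(D|S1) = 1 − 0.817 = 0.183.
P(D|S3) = 1 − 0.945 = 0.055.
P(D|S4) = 1 − 0.884 = 0.116.
P(D) = P(D|S1)·P(S1) + P(D|S2)·P(S2) + P(D|S3)·P(S3) + P(D|S4)·P(S4)
      = 0.183·0.22 + 0.09·0.54 + 0.055·0.07 + 0.116·0.17
      = 0.04026 + 0.0486 + 0.00385 + 0.01972 = 0.11243

0.1124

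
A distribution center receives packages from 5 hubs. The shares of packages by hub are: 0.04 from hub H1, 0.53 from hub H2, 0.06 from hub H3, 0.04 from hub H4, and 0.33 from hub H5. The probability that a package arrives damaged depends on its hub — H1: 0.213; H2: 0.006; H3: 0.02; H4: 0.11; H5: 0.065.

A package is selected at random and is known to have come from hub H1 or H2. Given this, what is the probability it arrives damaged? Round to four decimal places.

0.0205

Let S = {H1, H2}.
P(S) = 0.04 + 0.53 = 0.57.
P(D ∩ S) = 0.213·0.04 + 0.006·0.53 = 0.00852 + 0.00318 = 0.0117.
P(D | S) = 0.0117 / 0.57 = 0.020526…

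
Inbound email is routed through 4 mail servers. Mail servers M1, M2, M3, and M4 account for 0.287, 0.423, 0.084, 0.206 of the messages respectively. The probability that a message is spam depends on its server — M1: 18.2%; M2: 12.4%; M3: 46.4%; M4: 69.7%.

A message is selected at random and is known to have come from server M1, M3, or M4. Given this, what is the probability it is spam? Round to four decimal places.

Let J = {M1, M3, M4}.
P(J) = 0.287 + 0.084 + 0.206 = 0.577.
P(S ∩ J) = 0.182·0.287 + 0.464·0.084 + 0.697·0.206 = 0.052234 + 0.038976 + 0.143582 = 0.234792.
P(S | J) = 0.234792 / 0.577 = 0.406919…

0.4069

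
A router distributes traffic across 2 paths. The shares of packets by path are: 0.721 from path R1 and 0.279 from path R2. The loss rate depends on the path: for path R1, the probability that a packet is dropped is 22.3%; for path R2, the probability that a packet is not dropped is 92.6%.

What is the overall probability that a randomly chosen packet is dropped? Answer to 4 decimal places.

P(L|R2) = 1 − 0.926 = 0.074.
P(L) = P(L|R1)·P(R1) + P(L|R2)·P(R2)
      = 0.223·0.721 + 0.074·0.279
      = 0.160783 + 0.020646 = 0.181429

0.1814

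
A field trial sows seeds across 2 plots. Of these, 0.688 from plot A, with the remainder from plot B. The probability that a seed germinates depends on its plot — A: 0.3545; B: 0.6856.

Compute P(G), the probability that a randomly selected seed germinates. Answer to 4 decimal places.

P(B) = 1 − (0.688) = 0.312.
P(G) = P(G|A)·P(A) + P(G|B)·P(B)
      = 0.3545·0.688 + 0.6856·0.312
      = 0.243896 + 0.2139072 = 0.4578032

P(G) ≈ 0.4578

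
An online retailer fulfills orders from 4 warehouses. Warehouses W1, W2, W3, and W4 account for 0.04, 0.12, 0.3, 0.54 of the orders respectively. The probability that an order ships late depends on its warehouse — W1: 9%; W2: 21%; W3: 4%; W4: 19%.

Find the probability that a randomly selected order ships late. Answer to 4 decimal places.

P(L) ≈ 0.1434

P(L) = P(L|W1)·P(W1) + P(L|W2)·P(W2) + P(L|W3)·P(W3) + P(L|W4)·P(W4)
      = 0.09·0.04 + 0.21·0.12 + 0.04·0.3 + 0.19·0.54
      = 0.0036 + 0.0252 + 0.012 + 0.1026 = 0.1434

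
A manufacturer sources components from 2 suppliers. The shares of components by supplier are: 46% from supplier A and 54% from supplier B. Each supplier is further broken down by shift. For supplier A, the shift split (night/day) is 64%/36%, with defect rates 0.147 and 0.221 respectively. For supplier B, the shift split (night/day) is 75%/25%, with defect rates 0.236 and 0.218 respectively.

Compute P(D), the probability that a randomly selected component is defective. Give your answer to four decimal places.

P(D|A) = 0.64·0.147 + 0.36·0.221 = 0.09408 + 0.07956 = 0.17364
P(D|B) = 0.75·0.236 + 0.25·0.218 = 0.177 + 0.0545 = 0.2315
By total probability over the outer partition,
P(D) = 0.46·0.17364 + 0.54·0.2315
      = 0.0798744 + 0.12501 = 0.2048844

P(D) ≈ 0.2049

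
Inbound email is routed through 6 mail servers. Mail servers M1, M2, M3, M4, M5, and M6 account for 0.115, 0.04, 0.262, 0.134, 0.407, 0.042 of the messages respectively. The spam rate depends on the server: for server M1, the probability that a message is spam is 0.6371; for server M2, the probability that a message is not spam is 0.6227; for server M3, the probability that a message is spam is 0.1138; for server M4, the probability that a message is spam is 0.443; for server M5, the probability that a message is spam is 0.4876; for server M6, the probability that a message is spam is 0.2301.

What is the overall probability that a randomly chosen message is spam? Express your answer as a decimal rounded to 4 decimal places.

P(S) ≈ 0.3857

P(S|M2) = 1 − 0.6227 = 0.3773.
Summing over the partition,
P(S) = P(S|M1)·P(M1) + P(S|M2)·P(M2) + P(S|M3)·P(M3) + P(S|M4)·P(M4) + P(S|M5)·P(M5) + P(S|M6)·P(M6)
      = 0.6371·0.115 + 0.3773·0.04 + 0.1138·0.262 + 0.443·0.134 + 0.4876·0.407 + 0.2301·0.042
      = 0.0732665 + 0.015092 + 0.0298156 + 0.059362 + 0.1984532 + 0.0096642 = 0.3856535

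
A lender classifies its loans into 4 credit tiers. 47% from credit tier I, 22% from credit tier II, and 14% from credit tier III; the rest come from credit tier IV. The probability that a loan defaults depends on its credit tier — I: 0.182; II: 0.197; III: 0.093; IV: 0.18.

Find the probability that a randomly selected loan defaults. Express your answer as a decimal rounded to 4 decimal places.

P(IV) = 1 − (0.47 + 0.22 + 0.14) = 0.17.
P(D) = P(D|I)·P(I) + P(D|II)·P(II) + P(D|III)·P(III) + P(D|IV)·P(IV)
      = 0.182·0.47 + 0.197·0.22 + 0.093·0.14 + 0.18·0.17
      = 0.08554 + 0.04334 + 0.01302 + 0.0306 = 0.1725

P(D) ≈ 0.1725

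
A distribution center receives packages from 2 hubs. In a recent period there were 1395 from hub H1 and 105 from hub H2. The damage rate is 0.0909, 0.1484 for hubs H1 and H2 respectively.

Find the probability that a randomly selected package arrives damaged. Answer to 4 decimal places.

P(D) ≈ 0.0949

Total: 1395 + 105 = 1500.
P(H1) = 1395/1500 = 0.93. P(H2) = 105/1500 = 0.07.
P(D) = P(D|H1)·P(H1) + P(D|H2)·P(H2)
      = 0.0909·0.93 + 0.1484·0.07
      = 0.084537 + 0.010388 = 0.094925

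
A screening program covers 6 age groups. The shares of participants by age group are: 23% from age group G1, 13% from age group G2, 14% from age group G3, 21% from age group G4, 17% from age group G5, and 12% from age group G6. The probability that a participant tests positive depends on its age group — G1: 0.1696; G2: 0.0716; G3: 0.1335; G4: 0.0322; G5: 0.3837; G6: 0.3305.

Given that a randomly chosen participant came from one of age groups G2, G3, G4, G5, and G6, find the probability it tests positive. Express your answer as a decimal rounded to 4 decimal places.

0.1814

Let S = {G2, G3, G4, G5, G6}.
P(S) = 0.13 + 0.14 + 0.21 + 0.17 + 0.12 = 0.77.
P(T ∩ S) = 0.0716·0.13 + 0.1335·0.14 + 0.0322·0.21 + 0.3837·0.17 + 0.3305·0.12 = 0.009308 + 0.01869 + 0.006762 + 0.065229 + 0.03966 = 0.139649.
P(T | S) = 0.139649 / 0.77 = 0.181362…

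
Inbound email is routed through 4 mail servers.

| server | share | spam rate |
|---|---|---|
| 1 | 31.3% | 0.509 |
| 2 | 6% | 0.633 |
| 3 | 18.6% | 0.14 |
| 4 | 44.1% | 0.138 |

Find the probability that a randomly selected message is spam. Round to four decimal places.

P(S) = P(S|1)·P(1) + P(S|2)·P(2) + P(S|3)·P(3) + P(S|4)·P(4)
      = 0.509·0.313 + 0.633·0.06 + 0.14·0.186 + 0.138·0.441
      = 0.159317 + 0.03798 + 0.02604 + 0.060858 = 0.284195

P(S) ≈ 0.2842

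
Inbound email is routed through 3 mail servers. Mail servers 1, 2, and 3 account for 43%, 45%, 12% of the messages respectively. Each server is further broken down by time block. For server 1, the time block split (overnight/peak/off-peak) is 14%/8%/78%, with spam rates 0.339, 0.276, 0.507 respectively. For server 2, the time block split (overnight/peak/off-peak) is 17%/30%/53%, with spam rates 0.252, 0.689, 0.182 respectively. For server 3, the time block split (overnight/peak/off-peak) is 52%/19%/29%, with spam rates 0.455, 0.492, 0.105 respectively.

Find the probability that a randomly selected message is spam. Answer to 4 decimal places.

P(S|1) = 0.14·0.339 + 0.08·0.276 + 0.78·0.507 = 0.04746 + 0.02208 + 0.39546 = 0.465
P(S|2) = 0.17·0.252 + 0.3·0.689 + 0.53·0.182 = 0.04284 + 0.2067 + 0.09646 = 0.346
P(S|3) = 0.52·0.455 + 0.19·0.492 + 0.29·0.105 = 0.2366 + 0.09348 + 0.03045 = 0.36053
By total probability over the outer partition,
P(S) = 0.43·0.465 + 0.45·0.346 + 0.12·0.36053
      = 0.19995 + 0.1557 + 0.0432636 = 0.3989136

P(S) ≈ 0.3989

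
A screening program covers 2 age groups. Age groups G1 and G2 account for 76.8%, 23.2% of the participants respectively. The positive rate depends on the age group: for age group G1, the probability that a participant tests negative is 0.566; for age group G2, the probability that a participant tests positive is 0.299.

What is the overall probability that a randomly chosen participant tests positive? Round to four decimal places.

P(T) ≈ 0.4027

P(T|G1) = 1 − 0.566 = 0.434.
P(T) = P(T|G1)·P(G1) + P(T|G2)·P(G2)
      = 0.434·0.768 + 0.299·0.232
      = 0.333312 + 0.069368 = 0.40268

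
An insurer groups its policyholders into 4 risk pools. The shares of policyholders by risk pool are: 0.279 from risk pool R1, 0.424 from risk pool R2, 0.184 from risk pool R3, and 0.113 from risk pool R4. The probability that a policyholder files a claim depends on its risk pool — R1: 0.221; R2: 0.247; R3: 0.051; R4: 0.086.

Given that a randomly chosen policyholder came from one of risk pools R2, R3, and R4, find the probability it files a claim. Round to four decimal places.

0.1717

Let S = {R2, R3, R4}.
P(S) = 0.424 + 0.184 + 0.113 = 0.721.
P(C ∩ S) = 0.247·0.424 + 0.051·0.184 + 0.086·0.113 = 0.104728 + 0.009384 + 0.009718 = 0.12383.
P(C | S) = 0.12383 / 0.721 = 0.171748…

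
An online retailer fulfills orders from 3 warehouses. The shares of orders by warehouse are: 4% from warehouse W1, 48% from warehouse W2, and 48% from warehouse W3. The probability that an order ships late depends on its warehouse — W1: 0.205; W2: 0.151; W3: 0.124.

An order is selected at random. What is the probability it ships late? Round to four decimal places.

P(L) ≈ 0.1402

P(L) = P(L|W1)·P(W1) + P(L|W2)·P(W2) + P(L|W3)·P(W3)
      = 0.205·0.04 + 0.151·0.48 + 0.124·0.48
      = 0.0082 + 0.07248 + 0.05952 = 0.1402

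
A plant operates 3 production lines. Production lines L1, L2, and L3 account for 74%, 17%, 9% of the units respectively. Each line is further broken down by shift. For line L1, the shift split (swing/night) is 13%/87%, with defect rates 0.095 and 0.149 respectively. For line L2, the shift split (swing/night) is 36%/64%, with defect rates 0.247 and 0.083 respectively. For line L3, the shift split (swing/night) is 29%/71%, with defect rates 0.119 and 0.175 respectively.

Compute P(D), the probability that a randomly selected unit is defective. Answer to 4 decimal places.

P(D|L1) = 0.13·0.095 + 0.87·0.149 = 0.01235 + 0.12963 = 0.14198
P(D|L2) = 0.36·0.247 + 0.64·0.083 = 0.08892 + 0.05312 = 0.14204
P(D|L3) = 0.29·0.119 + 0.71·0.175 = 0.03451 + 0.12425 = 0.15876
By total probability over the outer partition,
P(D) = 0.74·0.14198 + 0.17·0.14204 + 0.09·0.15876
      = 0.1050652 + 0.0241468 + 0.0142884 = 0.1435004

0.1435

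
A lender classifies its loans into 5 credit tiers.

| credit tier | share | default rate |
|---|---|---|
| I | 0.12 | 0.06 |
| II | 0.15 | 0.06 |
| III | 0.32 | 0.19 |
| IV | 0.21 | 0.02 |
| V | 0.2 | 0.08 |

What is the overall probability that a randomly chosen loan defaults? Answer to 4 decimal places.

P(D) ≈ 0.0972

P(D) = P(D|I)·P(I) + P(D|II)·P(II) + P(D|III)·P(III) + P(D|IV)·P(IV) + P(D|V)·P(V)
      = 0.06·0.12 + 0.06·0.15 + 0.19·0.32 + 0.02·0.21 + 0.08·0.2
      = 0.0072 + 0.009 + 0.0608 + 0.0042 + 0.016 = 0.0972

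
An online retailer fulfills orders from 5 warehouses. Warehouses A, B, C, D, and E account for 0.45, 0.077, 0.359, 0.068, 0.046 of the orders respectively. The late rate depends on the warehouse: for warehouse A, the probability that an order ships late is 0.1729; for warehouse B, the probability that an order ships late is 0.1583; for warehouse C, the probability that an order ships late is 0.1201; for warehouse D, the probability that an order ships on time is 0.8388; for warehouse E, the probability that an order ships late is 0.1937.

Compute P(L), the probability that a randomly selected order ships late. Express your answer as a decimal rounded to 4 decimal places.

P(L|D) = 1 − 0.8388 = 0.1612.
Using total probability over the partition,
P(L) = P(L|A)·P(A) + P(L|B)·P(B) + P(L|C)·P(C) + P(L|D)·P(D) + P(L|E)·P(E)
      = 0.1729·0.45 + 0.1583·0.077 + 0.1201·0.359 + 0.1612·0.068 + 0.1937·0.046
      = 0.077805 + 0.0121891 + 0.0431159 + 0.0109616 + 0.0089102 = 0.1529818

0.1530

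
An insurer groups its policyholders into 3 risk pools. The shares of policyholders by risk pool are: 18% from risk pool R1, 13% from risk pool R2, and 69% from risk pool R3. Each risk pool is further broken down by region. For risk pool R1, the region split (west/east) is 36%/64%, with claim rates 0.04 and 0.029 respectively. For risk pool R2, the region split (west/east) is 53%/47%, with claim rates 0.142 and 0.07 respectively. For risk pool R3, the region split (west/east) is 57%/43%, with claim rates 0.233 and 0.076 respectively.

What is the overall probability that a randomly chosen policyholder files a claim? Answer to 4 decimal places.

0.1342

P(C|R1) = 0.36·0.04 + 0.64·0.029 = 0.0144 + 0.01856 = 0.03296
P(C|R2) = 0.53·0.142 + 0.47·0.07 = 0.07526 + 0.0329 = 0.10816
P(C|R3) = 0.57·0.233 + 0.43·0.076 = 0.13281 + 0.03268 = 0.16549
Then overall,
P(C) = 0.18·0.03296 + 0.13·0.10816 + 0.69·0.16549
      = 0.0059328 + 0.0140608 + 0.1141881 = 0.1341817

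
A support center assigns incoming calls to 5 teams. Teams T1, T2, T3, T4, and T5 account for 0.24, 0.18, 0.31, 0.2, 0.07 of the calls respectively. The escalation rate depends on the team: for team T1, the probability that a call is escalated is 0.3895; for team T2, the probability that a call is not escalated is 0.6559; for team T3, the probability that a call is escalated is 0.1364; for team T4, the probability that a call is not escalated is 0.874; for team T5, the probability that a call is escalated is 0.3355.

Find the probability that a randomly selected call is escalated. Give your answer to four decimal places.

P(E) ≈ 0.2464

P(E|T2) = 1 − 0.6559 = 0.3441.
P(E|T4) = 1 − 0.874 = 0.126.
Summing over the partition,
P(E) = P(E|T1)·P(T1) + P(E|T2)·P(T2) + P(E|T3)·P(T3) + P(E|T4)·P(T4) + P(E|T5)·P(T5)
      = 0.3895·0.24 + 0.3441·0.18 + 0.1364·0.31 + 0.126·0.2 + 0.3355·0.07
      = 0.09348 + 0.061938 + 0.042284 + 0.0252 + 0.023485 = 0.246387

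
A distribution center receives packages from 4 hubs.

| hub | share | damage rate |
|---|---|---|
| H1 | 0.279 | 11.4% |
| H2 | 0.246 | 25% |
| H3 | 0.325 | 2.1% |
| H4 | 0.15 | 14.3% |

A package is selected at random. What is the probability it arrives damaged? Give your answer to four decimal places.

0.1216

Summing over the partition,
P(D) = P(D|H1)·P(H1) + P(D|H2)·P(H2) + P(D|H3)·P(H3) + P(D|H4)·P(H4)
      = 0.114·0.279 + 0.25·0.246 + 0.021·0.325 + 0.143·0.15
      = 0.031806 + 0.0615 + 0.006825 + 0.02145 = 0.121581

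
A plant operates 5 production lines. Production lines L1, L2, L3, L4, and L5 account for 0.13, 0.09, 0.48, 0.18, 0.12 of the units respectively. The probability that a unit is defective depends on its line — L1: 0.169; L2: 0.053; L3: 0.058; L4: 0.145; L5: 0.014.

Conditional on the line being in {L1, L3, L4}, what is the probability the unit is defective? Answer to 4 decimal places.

0.0961

Let S = {L1, L3, L4}.
P(S) = 0.13 + 0.48 + 0.18 = 0.79.
P(D ∩ S) = 0.169·0.13 + 0.058·0.48 + 0.145·0.18 = 0.02197 + 0.02784 + 0.0261 = 0.07591.
P(D | S) = 0.07591 / 0.79 = 0.096089…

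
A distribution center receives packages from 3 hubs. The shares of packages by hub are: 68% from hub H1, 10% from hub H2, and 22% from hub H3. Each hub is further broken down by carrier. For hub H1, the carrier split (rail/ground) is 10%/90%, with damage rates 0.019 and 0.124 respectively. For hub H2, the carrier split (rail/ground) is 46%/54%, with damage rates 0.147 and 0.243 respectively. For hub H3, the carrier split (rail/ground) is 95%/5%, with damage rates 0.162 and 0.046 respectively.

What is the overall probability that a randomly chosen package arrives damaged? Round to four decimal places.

0.1314

P(D|H1) = 0.1·0.019 + 0.9·0.124 = 0.0019 + 0.1116 = 0.1135
P(D|H2) = 0.46·0.147 + 0.54·0.243 = 0.06762 + 0.13122 = 0.19884
P(D|H3) = 0.95·0.162 + 0.05·0.046 = 0.1539 + 0.0023 = 0.1562
By total probability over the outer partition,
P(D) = 0.68·0.1135 + 0.1·0.19884 + 0.22·0.1562
      = 0.07718 + 0.019884 + 0.034364 = 0.131428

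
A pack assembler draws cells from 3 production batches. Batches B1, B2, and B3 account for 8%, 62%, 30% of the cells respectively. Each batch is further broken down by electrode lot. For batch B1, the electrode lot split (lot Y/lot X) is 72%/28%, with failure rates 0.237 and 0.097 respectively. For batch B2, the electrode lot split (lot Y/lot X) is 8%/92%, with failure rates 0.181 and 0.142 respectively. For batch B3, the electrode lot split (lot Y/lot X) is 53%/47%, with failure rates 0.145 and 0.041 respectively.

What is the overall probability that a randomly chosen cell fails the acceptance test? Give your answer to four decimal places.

P(F|B1) = 0.72·0.237 + 0.28·0.097 = 0.17064 + 0.02716 = 0.1978
P(F|B2) = 0.08·0.181 + 0.92·0.142 = 0.01448 + 0.13064 = 0.14512
P(F|B3) = 0.53·0.145 + 0.47·0.041 = 0.07685 + 0.01927 = 0.09612
Then overall,
P(F) = 0.08·0.1978 + 0.62·0.14512 + 0.3·0.09612
      = 0.015824 + 0.0899744 + 0.028836 = 0.1346344

P(F) ≈ 0.1346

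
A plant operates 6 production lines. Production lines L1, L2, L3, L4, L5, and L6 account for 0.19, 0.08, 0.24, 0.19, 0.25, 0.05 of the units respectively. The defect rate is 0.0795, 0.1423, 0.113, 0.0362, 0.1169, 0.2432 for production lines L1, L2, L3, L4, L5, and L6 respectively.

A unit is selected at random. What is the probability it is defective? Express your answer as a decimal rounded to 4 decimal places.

P(D) = P(D|L1)·P(L1) + P(D|L2)·P(L2) + P(D|L3)·P(L3) + P(D|L4)·P(L4) + P(D|L5)·P(L5) + P(D|L6)·P(L6)
      = 0.0795·0.19 + 0.1423·0.08 + 0.113·0.24 + 0.0362·0.19 + 0.1169·0.25 + 0.2432·0.05
      = 0.015105 + 0.011384 + 0.02712 + 0.006878 + 0.029225 + 0.01216 = 0.101872

P(D) ≈ 0.1019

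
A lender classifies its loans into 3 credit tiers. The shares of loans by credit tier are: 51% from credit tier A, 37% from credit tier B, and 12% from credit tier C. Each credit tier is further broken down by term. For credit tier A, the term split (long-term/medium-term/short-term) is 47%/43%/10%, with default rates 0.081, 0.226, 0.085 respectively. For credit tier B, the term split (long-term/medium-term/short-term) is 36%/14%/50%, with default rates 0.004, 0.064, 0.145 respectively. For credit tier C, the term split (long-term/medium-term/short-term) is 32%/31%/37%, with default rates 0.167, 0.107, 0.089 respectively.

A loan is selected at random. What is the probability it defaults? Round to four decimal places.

P(D|A) = 0.47·0.081 + 0.43·0.226 + 0.1·0.085 = 0.03807 + 0.09718 + 0.0085 = 0.14375
P(D|B) = 0.36·0.004 + 0.14·0.064 + 0.5·0.145 = 0.00144 + 0.00896 + 0.0725 = 0.0829
P(D|C) = 0.32·0.167 + 0.31·0.107 + 0.37·0.089 = 0.05344 + 0.03317 + 0.03293 = 0.11954
Then overall,
P(D) = 0.51·0.14375 + 0.37·0.0829 + 0.12·0.11954
      = 0.0733125 + 0.030673 + 0.0143448 = 0.1183303

0.1183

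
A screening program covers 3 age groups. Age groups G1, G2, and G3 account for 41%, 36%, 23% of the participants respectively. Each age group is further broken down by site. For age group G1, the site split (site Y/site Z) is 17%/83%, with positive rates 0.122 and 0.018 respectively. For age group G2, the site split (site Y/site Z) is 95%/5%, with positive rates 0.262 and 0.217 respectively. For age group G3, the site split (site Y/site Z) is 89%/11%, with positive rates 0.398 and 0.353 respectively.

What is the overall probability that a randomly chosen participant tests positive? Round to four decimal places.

P(T) ≈ 0.1985

P(T|G1) = 0.17·0.122 + 0.83·0.018 = 0.02074 + 0.01494 = 0.03568
P(T|G2) = 0.95·0.262 + 0.05·0.217 = 0.2489 + 0.01085 = 0.25975
P(T|G3) = 0.89·0.398 + 0.11·0.353 = 0.35422 + 0.03883 = 0.39305
Then overall,
P(T) = 0.41·0.03568 + 0.36·0.25975 + 0.23·0.39305
      = 0.0146288 + 0.09351 + 0.0904015 = 0.1985403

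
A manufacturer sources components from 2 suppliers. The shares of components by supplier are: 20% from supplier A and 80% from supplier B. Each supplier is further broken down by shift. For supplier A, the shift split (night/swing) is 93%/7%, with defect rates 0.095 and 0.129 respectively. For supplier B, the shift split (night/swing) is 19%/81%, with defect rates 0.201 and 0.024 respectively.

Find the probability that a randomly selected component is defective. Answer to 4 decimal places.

P(D|A) = 0.93·0.095 + 0.07·0.129 = 0.08835 + 0.00903 = 0.09738
P(D|B) = 0.19·0.201 + 0.81·0.024 = 0.03819 + 0.01944 = 0.05763
Then overall,
P(D) = 0.2·0.09738 + 0.8·0.05763
      = 0.019476 + 0.046104 = 0.06558

0.0656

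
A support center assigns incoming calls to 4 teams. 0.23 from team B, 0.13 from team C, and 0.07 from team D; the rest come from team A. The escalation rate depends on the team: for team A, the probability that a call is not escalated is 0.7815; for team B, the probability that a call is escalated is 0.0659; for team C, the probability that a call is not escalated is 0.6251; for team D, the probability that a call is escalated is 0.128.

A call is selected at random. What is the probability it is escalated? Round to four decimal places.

P(A) = 1 − (0.23 + 0.13 + 0.07) = 0.57.
P(E|A) = 1 − 0.7815 = 0.2185.
P(E|C) = 1 − 0.6251 = 0.3749.
P(E) = P(E|A)·P(A) + P(E|B)·P(B) + P(E|C)·P(C) + P(E|D)·P(D)
      = 0.2185·0.57 + 0.0659·0.23 + 0.3749·0.13 + 0.128·0.07
      = 0.124545 + 0.015157 + 0.048737 + 0.00896 = 0.197399

P(E) ≈ 0.1974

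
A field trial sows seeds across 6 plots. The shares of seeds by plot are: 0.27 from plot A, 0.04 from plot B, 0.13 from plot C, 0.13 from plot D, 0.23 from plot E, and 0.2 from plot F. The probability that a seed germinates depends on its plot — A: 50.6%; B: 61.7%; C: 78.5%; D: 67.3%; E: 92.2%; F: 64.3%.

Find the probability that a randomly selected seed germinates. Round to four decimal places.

P(G) ≈ 0.6915

Summing over the partition,
P(G) = P(G|A)·P(A) + P(G|B)·P(B) + P(G|C)·P(C) + P(G|D)·P(D) + P(G|E)·P(E) + P(G|F)·P(F)
      = 0.506·0.27 + 0.617·0.04 + 0.785·0.13 + 0.673·0.13 + 0.922·0.23 + 0.643·0.2
      = 0.13662 + 0.02468 + 0.10205 + 0.08749 + 0.21206 + 0.1286 = 0.6915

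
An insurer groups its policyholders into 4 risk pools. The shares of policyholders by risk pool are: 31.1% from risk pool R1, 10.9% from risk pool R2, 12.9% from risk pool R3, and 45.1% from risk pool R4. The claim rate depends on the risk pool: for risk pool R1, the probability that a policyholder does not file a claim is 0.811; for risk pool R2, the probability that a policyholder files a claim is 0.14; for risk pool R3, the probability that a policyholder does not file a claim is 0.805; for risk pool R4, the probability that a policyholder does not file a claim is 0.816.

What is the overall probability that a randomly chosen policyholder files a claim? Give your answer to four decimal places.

P(C|R1) = 1 − 0.811 = 0.189.
P(C|R3) = 1 − 0.805 = 0.195.
P(C|R4) = 1 − 0.816 = 0.184.
Using total probability over the partition,
P(C) = P(C|R1)·P(R1) + P(C|R2)·P(R2) + P(C|R3)·P(R3) + P(C|R4)·P(R4)
      = 0.189·0.311 + 0.14·0.109 + 0.195·0.129 + 0.184·0.451
      = 0.058779 + 0.01526 + 0.025155 + 0.082984 = 0.182178

0.1822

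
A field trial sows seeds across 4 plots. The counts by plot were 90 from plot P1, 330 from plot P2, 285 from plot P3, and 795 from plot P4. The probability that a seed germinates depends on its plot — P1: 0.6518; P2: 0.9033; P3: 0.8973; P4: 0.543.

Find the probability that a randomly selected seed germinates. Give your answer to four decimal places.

P(G) ≈ 0.6961

Total: 90 + 330 + 285 + 795 = 1500.
P(P1) = 90/1500 = 0.06. P(P2) = 330/1500 = 0.22. P(P3) = 285/1500 = 0.19. P(P4) = 795/1500 = 0.53.
P(G) = P(G|P1)·P(P1) + P(G|P2)·P(P2) + P(G|P3)·P(P3) + P(G|P4)·P(P4)
      = 0.6518·0.06 + 0.9033·0.22 + 0.8973·0.19 + 0.543·0.53
      = 0.039108 + 0.198726 + 0.170487 + 0.28779 = 0.696111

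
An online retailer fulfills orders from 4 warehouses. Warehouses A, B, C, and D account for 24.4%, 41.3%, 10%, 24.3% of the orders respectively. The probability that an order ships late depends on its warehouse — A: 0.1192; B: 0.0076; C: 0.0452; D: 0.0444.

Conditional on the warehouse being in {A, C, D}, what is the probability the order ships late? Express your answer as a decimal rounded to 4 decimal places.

Let S = {A, C, D}.
P(S) = 0.244 + 0.1 + 0.243 = 0.587.
P(L ∩ S) = 0.1192·0.244 + 0.0452·0.1 + 0.0444·0.243 = 0.0290848 + 0.00452 + 0.0107892 = 0.044394.
P(L | S) = 0.044394 / 0.587 = 0.075629…

P(L|S) ≈ 0.0756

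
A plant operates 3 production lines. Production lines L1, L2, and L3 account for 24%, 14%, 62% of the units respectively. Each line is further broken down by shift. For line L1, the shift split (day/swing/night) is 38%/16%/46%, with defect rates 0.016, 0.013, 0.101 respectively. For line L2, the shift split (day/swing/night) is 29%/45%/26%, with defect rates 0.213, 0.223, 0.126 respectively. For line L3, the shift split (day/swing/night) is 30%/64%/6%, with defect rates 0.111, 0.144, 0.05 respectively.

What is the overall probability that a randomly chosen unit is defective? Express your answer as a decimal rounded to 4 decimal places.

P(D|L1) = 0.38·0.016 + 0.16·0.013 + 0.46·0.101 = 0.00608 + 0.00208 + 0.04646 = 0.05462
P(D|L2) = 0.29·0.213 + 0.45·0.223 + 0.26·0.126 = 0.06177 + 0.10035 + 0.03276 = 0.19488
P(D|L3) = 0.3·0.111 + 0.64·0.144 + 0.06·0.05 = 0.0333 + 0.09216 + 0.003 = 0.12846
By total probability over the outer partition,
P(D) = 0.24·0.05462 + 0.14·0.19488 + 0.62·0.12846
      = 0.0131088 + 0.0272832 + 0.0796452 = 0.1200372

P(D) ≈ 0.1200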